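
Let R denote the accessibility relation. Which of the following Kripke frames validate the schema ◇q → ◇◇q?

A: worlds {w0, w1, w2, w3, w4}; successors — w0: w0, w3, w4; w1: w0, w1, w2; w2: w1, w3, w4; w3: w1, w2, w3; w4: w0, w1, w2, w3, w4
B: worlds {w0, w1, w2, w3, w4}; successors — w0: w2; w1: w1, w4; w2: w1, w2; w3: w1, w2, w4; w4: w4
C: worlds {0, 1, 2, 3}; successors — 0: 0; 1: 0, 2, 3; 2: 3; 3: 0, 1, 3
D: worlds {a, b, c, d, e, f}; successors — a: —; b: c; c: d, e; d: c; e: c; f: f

A, B

The schema corresponds to a generalized confluence (Geach) condition: ∀x ∀y (xRy → ∃w (y = w ∧ xR²w)).
A: condition met.
B: condition met.
C: fails — 1R2 but no w with 2=w and 1R²w.
D: fails — bRc but no w with c=w and bR²w.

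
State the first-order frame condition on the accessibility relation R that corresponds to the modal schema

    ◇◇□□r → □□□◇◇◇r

∀x ∀y ∀z ((xR²y ∧ xR³z) → ∃w (yR²w ∧ zR³w))

This is a Sahlqvist (Geach-type) schema ◇^2□^2r → □^3◇^3r.
Minimal-valuation argument: fix x; take any y with xR^2y and any z with xR^3z. Set V(r) to the set of worlds R-reachable from y in exactly 2 steps. Then □^2r holds at y, so the antecedent holds at x; validity forces ◇^3r at z, giving a w with zR^3w and yR^2w.
First-order correspondent: ∀x ∀y ∀z ((xR²y ∧ xR³z) → ∃w (yR²w ∧ zR³w)).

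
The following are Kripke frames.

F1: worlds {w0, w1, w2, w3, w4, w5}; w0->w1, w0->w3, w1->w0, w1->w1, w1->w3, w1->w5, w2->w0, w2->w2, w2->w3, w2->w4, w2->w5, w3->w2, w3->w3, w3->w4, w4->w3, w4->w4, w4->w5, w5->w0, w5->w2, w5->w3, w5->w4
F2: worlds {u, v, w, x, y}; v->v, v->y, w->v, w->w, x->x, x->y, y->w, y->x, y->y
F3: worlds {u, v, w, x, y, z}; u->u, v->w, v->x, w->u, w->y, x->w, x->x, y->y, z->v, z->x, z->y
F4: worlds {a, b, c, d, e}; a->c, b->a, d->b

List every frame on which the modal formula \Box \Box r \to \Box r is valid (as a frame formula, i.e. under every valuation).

F1, F2

This is the axiom for density; its first-order frame correspondent is \forall x \forall y (Rxy \to \exists z (Rxz \wedge Rzy)).
F1: holds.
F2: holds.
F3: fails — Rzv but no t with Rzt and Rtv.
F4: fails — Rdb but no z with Rdz and Rzb.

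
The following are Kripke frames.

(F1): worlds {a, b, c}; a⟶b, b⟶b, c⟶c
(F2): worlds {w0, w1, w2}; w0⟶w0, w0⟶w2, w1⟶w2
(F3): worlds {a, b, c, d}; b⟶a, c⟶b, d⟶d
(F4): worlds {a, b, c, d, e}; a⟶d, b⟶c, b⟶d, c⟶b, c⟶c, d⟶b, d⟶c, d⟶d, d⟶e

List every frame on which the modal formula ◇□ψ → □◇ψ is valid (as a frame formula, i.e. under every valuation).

(F1)

The schema corresponds to convergence: ∀x ∀y ∀z (Rxy ∧ Rxz → ∃w (Ryw ∧ Rzw)).
(F1): holds.
(F2): fails — Rw0w2 and Rw0w2 but w2 and w2 have no common successor.
(F3): fails — Rba and Rba but a and a have no common successor.
(F4): fails — Rdc and Rde but c and e have no common successor.
Valid on: (F1).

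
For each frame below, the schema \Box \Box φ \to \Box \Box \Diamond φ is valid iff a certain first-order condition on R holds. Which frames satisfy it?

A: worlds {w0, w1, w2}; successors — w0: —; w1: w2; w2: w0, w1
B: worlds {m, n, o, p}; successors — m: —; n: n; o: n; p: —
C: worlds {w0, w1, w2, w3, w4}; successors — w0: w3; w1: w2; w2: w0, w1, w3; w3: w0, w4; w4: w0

B

The schema corresponds to a generalized confluence (Geach) condition: \forall x \forall z (x R^2 z \to \exists w (x R^2 w \wedge zRw)).
A: fails — w1R²w0 but no w with w1R²w and w0Rw.
B: satisfies the condition.
C: fails — w0R²w0 but no w with w0R²w and w0Rw.
Valid on: B.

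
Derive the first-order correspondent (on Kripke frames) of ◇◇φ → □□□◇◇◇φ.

∀x ∀y ∀z ((xR²y ∧ xR³z) → ∃w (y = w ∧ zR³w))

This is a Sahlqvist (Geach-type) schema ◇^2□^0φ → □^3◇^3φ.
Minimal-valuation argument: fix x; take any y with xR^2y and any z with xR^3z. Set V(φ) to the set of worlds R-reachable from y in exactly 0 steps. Then □^0φ holds at y, so the antecedent holds at x; validity forces ◇^3φ at z, giving a w with zR^3w and yR^0w.
First-order correspondent: ∀x ∀y ∀z ((xR²y ∧ xR³z) → ∃w (y = w ∧ zR³w)).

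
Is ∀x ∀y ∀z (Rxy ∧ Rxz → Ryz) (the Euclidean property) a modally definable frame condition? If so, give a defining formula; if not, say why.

The condition is the Euclidean property. A defining modal formula is ◇q → □◇q.
Suppose ◇q→□◇q is valid. Take Rxy, Rxz and set V(q)={y}. Then ◇q at x, so □◇q at x, so ◇q at z, so some w with Rzw has q; w=y, i.e. Rzy. By symmetry of the argument, Ryz.

Definable; ◇q → □◇q defines it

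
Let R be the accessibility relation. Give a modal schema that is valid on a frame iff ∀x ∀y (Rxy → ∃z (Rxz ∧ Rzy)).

□□s → □s

The condition is density. The C4 schema □□s → □s defines it.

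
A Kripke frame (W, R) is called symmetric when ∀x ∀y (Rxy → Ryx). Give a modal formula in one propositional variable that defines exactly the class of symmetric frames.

A defining formula is s → □◇s (the B axiom).
Suppose s→□◇s is valid. Take Rxy and set V(s)={x}. Then s at x, so □◇s at x, so ◇s at y, so some z with Ryz has s; z=x, i.e. Ryx.

s → □◇s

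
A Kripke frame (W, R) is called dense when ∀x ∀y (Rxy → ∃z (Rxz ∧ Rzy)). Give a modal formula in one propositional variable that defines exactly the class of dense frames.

□□ψ → □ψ

This is density; the standard corresponding axiom is C4: □□ψ → □ψ.
Suppose □□ψ→□ψ is valid. Take Rxy and set V(ψ)={w : xR²w}. Then □□ψ at x, so □ψ at x, so ψ at y, i.e. ∃z(Rxz∧Rzy).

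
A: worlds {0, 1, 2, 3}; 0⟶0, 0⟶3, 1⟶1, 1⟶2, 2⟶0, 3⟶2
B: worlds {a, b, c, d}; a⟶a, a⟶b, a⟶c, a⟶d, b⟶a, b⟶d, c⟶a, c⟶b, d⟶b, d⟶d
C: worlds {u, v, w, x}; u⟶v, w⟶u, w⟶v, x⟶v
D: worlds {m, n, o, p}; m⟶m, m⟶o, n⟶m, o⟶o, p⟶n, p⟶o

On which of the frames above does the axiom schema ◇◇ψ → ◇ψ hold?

The schema corresponds to transitivity: ∀x ∀y ∀z (Rxy ∧ Ryz → Rxz).
A: fails — R32 and R20 but not R30.
B: fails — Rba and Rab but not Rbb.
C: holds.
D: fails — Rpn and Rnm but not Rpm.
Valid on: C.

C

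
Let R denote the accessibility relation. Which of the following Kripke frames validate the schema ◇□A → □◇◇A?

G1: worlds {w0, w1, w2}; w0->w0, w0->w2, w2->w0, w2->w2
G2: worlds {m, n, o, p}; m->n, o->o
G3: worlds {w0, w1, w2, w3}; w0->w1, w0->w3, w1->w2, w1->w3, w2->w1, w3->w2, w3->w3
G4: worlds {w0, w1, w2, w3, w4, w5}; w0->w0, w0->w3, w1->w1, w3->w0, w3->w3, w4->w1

G1, G4

Frame correspondent (Sahlqvist): ∀x ∀y ∀z ((xRy ∧ xRz) → ∃w (yRw ∧ zR²w)) — i.e. a generalized confluence (Geach) condition.
G1: satisfies the condition.
G2: fails — mRn, mRn but no w with nRw and nR²w.
G3: fails — w1Rw2, w1Rw2 but no w with w2Rw and w2R²w.
G4: satisfies the condition.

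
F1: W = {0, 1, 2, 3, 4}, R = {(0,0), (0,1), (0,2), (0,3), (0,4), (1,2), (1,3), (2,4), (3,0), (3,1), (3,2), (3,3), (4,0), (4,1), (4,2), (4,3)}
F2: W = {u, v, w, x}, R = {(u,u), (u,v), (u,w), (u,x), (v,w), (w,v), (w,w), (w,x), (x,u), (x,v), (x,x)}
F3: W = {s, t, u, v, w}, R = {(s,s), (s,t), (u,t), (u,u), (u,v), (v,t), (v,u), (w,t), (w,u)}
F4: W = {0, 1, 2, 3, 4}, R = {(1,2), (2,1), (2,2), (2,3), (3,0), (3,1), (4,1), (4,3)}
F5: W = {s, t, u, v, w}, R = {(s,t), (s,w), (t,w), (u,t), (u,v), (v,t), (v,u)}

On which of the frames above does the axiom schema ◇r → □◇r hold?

This is the axiom for the Euclidean property; its first-order frame correspondent is ∀x ∀y ∀z (Rxy ∧ Rxz → Ryz).
F1: fails — R02 and R00 but not R20.
F2: fails — Ruv and Ruv but not Rvv.
F3: fails — Rst and Rss but not Rts.
F4: fails — R23 and R23 but not R33.
F5: fails — Rsw and Rsw but not Rww.

none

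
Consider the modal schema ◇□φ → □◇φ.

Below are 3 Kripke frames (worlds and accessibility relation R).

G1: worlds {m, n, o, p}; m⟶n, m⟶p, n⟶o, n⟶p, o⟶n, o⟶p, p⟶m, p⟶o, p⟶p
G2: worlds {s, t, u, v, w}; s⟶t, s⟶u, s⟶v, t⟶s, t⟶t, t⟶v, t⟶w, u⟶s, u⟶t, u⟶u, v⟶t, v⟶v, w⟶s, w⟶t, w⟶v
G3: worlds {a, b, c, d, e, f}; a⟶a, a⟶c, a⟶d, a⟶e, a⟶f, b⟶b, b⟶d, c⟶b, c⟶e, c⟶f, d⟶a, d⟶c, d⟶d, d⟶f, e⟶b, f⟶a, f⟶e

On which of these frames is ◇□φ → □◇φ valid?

Frame correspondent (Sahlqvist): ∀x ∀y ∀z (Rxy ∧ Rxz → ∃w (Ryw ∧ Rzw)) — i.e. convergence.
G1: holds.
G2: holds.
G3: fails — Rae and Raa but e and a have no common successor.
Valid on: G1, G2.

G1, G2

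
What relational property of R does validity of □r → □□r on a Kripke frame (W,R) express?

Suppose □r→□□r is valid. Take Rxy, Ryz and set V(r)={w : Rxw}. Then □r at x, so □□r at x, so □r at y, so r at z, i.e. Rxz.

transitivity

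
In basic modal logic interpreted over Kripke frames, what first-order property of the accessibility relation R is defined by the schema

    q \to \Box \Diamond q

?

Suppose q→□◇q is valid. Take Rxy and set V(q)={x}. Then q at x, so □◇q at x, so ◇q at y, so some z with Ryz has q; z=x, i.e. Ryx.
Conversely, on a frame with symmetry the schema holds at every world under every valuation.
Frame condition: \forall x \forall y (Rxy \to Ryx).

symmetry: \forall x \forall y (Rxy \to Ryx)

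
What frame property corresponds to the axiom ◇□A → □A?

The Euclidean property

Equivalently (dual form): ◇A → □◇A.
Suppose ◇A→□◇A is valid. Take Rxy, Rxz and set V(A)={y}. Then ◇A at x, so □◇A at x, so ◇A at z, so some w with Rzw has A; w=y, i.e. Rzy. By symmetry of the argument, Ryz.
The converse is a direct semantic check.
So the correspondent is the Euclidean property.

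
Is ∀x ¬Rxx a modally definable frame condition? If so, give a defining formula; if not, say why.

Not definable by any modal formula

If a class were modally definable it would be closed under surjective bounded morphisms (Goldblatt–Thomason).
The 3-cycle (worlds s,t,u with s→t→u→s) is irreflexive, and the map sending every world to a single reflexive point • is a surjective bounded morphism (forth: every edge maps to (•,•); back: every world has a successor). So any modal formula valid on the 3-cycle is also valid on the reflexive point, which is not irreflexive.
So no modal formula (or set of formulas) defines exactly the irreflexive frames.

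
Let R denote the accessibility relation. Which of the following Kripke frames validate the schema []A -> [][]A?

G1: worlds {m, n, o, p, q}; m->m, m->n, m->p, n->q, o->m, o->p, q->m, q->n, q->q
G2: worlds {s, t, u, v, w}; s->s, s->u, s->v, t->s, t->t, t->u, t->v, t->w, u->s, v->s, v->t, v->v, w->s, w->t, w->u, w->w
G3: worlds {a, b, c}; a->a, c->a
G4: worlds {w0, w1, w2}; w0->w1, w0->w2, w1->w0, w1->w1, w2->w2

G3

The schema corresponds to transitivity: forall x forall y forall z (Rxy & Ryz -> Rxz).
G1: fails — Rom and Rmn but not Ron.
G2: fails — Rwt and Rtv but not Rwv.
G3: satisfies the condition.
G4: fails — Rw1w0 and Rw0w2 but not Rw1w2.
Valid on: G3.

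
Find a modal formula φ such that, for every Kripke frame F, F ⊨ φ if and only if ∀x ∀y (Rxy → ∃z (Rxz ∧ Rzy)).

□□q → □q

A defining formula is □□q → □q (the C4 axiom).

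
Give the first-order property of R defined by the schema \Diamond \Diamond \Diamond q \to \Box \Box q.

\forall x \forall y \forall z ((x R^3 y \wedge x R^2 z) \to \exists w (y = w \wedge z = w))

This is a Sahlqvist (Geach-type) schema ◇^3□^0q → □^2◇^0q.
Minimal-valuation argument: fix x; take any y with xR^3y and any z with xR^2z. Set V(q) to the set of worlds R-reachable from y in exactly 0 steps. Then □^0q holds at y, so the antecedent holds at x; validity forces ◇^0q at z, giving a w with zR^0w and yR^0w.
First-order correspondent: \forall x \forall y \forall z ((x R^3 y \wedge x R^2 z) \to \exists w (y = w \wedge z = w)).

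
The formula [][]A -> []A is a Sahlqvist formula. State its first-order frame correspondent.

Suppose □□A→□A is valid. Take Rxy and set V(A)={w : xR²w}. Then □□A at x, so □A at x, so A at y, i.e. ∃z(Rxz∧Rzy).

density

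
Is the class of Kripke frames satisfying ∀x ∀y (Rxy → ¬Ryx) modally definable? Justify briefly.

If a class were modally definable it would be closed under surjective bounded morphisms (Goldblatt–Thomason).
The 3-cycle (worlds a,b,c with a→b→c→a) is asymmetric. Mapping every world to a single reflexive point • is a surjective bounded morphism, and the reflexive point is not asymmetric (R•• but asymmetry requires ¬R••).
Hence asymmetry is not modally definable.

No — not modally definable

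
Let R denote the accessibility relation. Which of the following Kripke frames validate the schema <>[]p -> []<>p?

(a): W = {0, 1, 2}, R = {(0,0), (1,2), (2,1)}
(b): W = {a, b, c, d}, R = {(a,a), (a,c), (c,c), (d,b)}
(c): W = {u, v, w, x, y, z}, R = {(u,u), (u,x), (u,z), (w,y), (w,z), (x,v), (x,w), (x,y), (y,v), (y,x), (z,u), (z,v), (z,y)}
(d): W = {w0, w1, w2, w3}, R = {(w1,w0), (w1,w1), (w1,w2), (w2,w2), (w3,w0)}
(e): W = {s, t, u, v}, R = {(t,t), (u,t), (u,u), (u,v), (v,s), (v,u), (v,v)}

This is the axiom for convergence; its first-order frame correspondent is forall x forall y forall z (Rxy & Rxz -> exists w (Ryw & Rzw)).
(a): condition met.
(b): fails — Rdb and Rdb but b and b have no common successor.
(c): fails — Ruu and Rux but u and x have no common successor.
(d): fails — Rw1w2 and Rw1w0 but w2 and w0 have no common successor.
(e): fails — Ruv and Rut but v and t have no common successor.
Valid on: (a).

(a)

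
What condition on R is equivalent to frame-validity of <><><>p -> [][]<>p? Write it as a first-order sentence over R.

This is a Sahlqvist (Geach-type) schema ◇^3□^0p → □^2◇^1p.
Minimal-valuation argument: fix x; take any y with xR^3y and any z with xR^2z. Set V(p) to the set of worlds R-reachable from y in exactly 0 steps. Then □^0p holds at y, so the antecedent holds at x; validity forces ◇^1p at z, giving a w with zR^1w and yR^0w.
First-order correspondent: forall x forall y forall z ((x R^3 y & x R^2 z) -> exists w (y = w & zRw)).

forall x forall y forall z ((x R^3 y & x R^2 z) -> exists w (y = w & zRw))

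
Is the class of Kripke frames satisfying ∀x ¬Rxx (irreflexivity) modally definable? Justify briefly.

Modal frame validity is preserved under surjective bounded morphisms.
The 4-cycle (worlds 0,1,2,3 with 0→1→2→3→0) is irreflexive, and the map sending every world to a single reflexive point • is a surjective bounded morphism (forth: every edge maps to (•,•); back: every world has a successor). So any modal formula valid on the 4-cycle is also valid on the reflexive point, which is not irreflexive.
Hence irreflexivity is not modally definable.

No — not modally definable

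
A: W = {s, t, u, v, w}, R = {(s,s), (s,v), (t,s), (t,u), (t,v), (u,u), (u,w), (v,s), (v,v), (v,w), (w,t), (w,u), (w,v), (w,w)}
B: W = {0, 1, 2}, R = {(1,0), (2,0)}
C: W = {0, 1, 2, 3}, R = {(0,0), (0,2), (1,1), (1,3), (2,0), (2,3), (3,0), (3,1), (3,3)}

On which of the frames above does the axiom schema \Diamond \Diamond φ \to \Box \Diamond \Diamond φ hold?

B

The schema corresponds to a generalized confluence (Geach) condition: \forall x \forall y \forall z ((x R^2 y \wedge xRz) \to \exists w (y = w \wedge z R^2 w)).
A: fails — tR²s, tRu but no w* with s=w* and uR²w*.
B: condition met.
C: fails — 2R²1, 2R0 but no w with 1=w and 0R²w.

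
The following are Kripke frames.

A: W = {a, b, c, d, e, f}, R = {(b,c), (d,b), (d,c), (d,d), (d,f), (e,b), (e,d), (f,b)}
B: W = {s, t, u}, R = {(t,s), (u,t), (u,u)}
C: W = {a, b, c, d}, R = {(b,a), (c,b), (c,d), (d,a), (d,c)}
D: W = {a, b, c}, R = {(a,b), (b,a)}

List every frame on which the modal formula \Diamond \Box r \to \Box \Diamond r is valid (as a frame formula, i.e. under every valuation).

Frame correspondent (Sahlqvist): \forall x \forall y \forall z (Rxy \wedge Rxz \to \exists w (Ryw \wedge Rzw)) — i.e. convergence.
A: fails — Rbc and Rbc but c and c have no common successor.
B: fails — Rts and Rts but s and s have no common successor.
C: fails — Rba and Rba but a and a have no common successor.
D: satisfies the condition.

D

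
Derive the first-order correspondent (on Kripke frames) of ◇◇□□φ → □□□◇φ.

This is a Sahlqvist (Geach-type) schema ◇^2□^2φ → □^3◇^1φ.
Minimal-valuation argument: fix x; take any y with xR^2y and any z with xR^3z. Set V(φ) to the set of worlds R-reachable from y in exactly 2 steps. Then □^2φ holds at y, so the antecedent holds at x; validity forces ◇^1φ at z, giving a w with zR^1w and yR^2w.
First-order correspondent: ∀x ∀y ∀z ((xR²y ∧ xR³z) → ∃w (yR²w ∧ zRw)).

∀x ∀y ∀z ((xR²y ∧ xR³z) → ∃w (yR²w ∧ zRw))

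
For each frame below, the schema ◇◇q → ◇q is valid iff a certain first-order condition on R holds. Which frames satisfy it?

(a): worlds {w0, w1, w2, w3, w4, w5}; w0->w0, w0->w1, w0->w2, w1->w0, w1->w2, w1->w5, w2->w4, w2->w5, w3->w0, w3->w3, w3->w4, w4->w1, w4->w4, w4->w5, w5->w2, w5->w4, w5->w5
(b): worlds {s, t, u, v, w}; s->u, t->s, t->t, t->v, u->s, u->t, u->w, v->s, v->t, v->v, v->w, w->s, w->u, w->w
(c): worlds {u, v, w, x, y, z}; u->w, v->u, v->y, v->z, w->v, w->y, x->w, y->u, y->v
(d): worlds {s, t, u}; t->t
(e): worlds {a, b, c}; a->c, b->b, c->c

This is the axiom for transitivity; its first-order frame correspondent is ∀x ∀y ∀z (Rxy ∧ Ryz → Rxz).
(a): fails — Rw1w5 and Rw5w4 but not Rw1w4.
(b): fails — Rtv and Rvw but not Rtw.
(c): fails — Rxw and Rwy but not Rxy.
(d): holds.
(e): holds.
Valid on: (d), (e).

(d), (e)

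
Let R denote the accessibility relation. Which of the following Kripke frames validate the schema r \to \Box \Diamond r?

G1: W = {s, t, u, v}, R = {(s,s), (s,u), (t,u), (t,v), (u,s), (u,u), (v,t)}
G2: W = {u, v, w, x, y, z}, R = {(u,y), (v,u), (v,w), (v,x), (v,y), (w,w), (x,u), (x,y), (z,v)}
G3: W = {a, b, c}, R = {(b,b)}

G3

This is the axiom for symmetry; its first-order frame correspondent is \forall x \forall y (Rxy \to Ryx).
G1: fails — Rtu but not Rut.
G2: fails — Rvw but not Rwv.
G3: satisfies the condition.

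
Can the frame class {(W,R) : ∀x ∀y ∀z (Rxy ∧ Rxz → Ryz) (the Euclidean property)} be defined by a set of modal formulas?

Yes: it is the Euclidean property, defined by the 5 schema ◇q → □◇q.
Suppose ◇q→□◇q is valid. Take Rxy, Rxz and set V(q)={y}. Then ◇q at x, so □◇q at x, so ◇q at z, so some w with Rzw has q; w=y, i.e. Rzy. By symmetry of the argument, Ryz.

Yes, by ◇q → □◇q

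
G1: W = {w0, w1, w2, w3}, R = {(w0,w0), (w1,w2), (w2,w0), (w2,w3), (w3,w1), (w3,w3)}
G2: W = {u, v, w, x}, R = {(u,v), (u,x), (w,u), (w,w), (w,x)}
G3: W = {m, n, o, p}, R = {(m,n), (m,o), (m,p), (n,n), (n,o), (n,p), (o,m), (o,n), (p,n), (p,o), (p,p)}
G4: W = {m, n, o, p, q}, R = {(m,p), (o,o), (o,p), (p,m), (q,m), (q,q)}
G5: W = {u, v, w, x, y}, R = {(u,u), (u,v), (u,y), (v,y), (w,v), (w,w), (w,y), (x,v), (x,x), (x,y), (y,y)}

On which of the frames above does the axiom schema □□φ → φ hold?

The schema corresponds to a generalized confluence (Geach) condition: ∀x ∃w (xR²w ∧ x = w).
G1: fails — at w1 but no w with w1R²w and w1=w.
G2: fails — at u but no t with uR²t and u=t.
G3: holds.
G4: fails — at n but no w with nR²w and n=w.
G5: fails — at v but no t with vR²t and v=t.

G3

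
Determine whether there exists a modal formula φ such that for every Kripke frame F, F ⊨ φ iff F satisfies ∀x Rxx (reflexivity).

Yes — defined by □q → q

Yes: it is reflexivity, defined by the T schema □q → q.
Suppose □q→q is valid. At any x set V(q)={w : Rxw}. Then □q holds at x, so q holds at x, i.e. Rxx.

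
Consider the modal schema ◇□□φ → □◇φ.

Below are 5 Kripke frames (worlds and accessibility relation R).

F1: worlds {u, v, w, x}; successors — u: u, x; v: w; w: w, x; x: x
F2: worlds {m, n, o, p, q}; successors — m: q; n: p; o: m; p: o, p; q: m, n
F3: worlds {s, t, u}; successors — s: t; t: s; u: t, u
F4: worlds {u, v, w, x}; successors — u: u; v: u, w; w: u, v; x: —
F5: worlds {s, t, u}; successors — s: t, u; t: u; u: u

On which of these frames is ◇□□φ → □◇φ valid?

The schema corresponds to a generalized confluence (Geach) condition: ∀x ∀y ∀z ((xRy ∧ xRz) → ∃w (yR²w ∧ zRw)).
F1: holds.
F2: fails — mRq, mRq but no w with qR²w and qRw.
F3: fails — sRt, sRt but no w with tR²w and tRw.
F4: holds.
F5: holds.

F1, F4, F5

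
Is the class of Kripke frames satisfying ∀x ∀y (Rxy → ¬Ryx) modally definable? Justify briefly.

If a class were modally definable it would be closed under surjective bounded morphisms (Goldblatt–Thomason).
The 3-cycle (worlds s,t,u with s→t→u→s) is asymmetric. Mapping every world to a single reflexive point • is a surjective bounded morphism, and the reflexive point is not asymmetric (R•• but asymmetry requires ¬R••).
So no modal formula (or set of formulas) defines exactly the asymmetric frames.

Not modally definable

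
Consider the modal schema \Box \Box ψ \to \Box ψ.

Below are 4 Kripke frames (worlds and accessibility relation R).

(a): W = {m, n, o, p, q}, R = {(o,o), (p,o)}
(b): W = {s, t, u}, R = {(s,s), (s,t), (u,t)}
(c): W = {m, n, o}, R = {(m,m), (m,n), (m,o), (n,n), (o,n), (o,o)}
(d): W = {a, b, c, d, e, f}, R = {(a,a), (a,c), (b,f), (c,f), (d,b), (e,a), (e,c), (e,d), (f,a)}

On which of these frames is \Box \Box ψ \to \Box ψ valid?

This is the axiom for density; its first-order frame correspondent is \forall x \forall y (Rxy \to \exists z (Rxz \wedge Rzy)).
(a): condition met.
(b): fails — Rut but no z with Ruz and Rzt.
(c): condition met.
(d): fails — Rcf but no z with Rcz and Rzf.
Valid on: (a), (c).

(a), (c)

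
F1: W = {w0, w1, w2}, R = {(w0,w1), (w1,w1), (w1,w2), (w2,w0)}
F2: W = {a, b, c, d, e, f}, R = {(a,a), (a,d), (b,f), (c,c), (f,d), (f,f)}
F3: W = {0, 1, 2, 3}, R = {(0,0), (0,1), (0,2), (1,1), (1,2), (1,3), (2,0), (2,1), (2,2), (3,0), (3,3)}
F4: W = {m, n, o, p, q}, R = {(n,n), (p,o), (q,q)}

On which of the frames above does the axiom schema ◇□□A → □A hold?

F3

This is the axiom for a generalized confluence (Geach) condition; its first-order frame correspondent is ∀x ∀y ∀z ((xRy ∧ xRz) → ∃w (yR²w ∧ z = w)).
F1: fails — w1Rw2, w1Rw2 but no w with w2R²w and w2=w.
F2: fails — aRd, aRa but no w with dR²w and a=w.
F3: ✓.
F4: fails — pRo, pRo but no w with oR²w and o=w.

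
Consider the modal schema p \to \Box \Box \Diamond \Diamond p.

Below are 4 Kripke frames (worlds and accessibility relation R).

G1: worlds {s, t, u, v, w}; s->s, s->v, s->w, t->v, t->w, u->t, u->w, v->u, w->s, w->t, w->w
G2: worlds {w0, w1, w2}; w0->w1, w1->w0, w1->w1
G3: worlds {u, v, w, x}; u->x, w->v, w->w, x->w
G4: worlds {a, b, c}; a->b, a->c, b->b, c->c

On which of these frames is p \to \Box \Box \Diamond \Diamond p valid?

G2

The schema corresponds to a generalized confluence (Geach) condition: \forall x \forall z (x R^2 z \to \exists w (x = w \wedge z R^2 w)).
G1: fails — sR²v but no w* with s=w* and vR²w*.
G2: satisfies the condition.
G3: fails — uR²w but no t with u=t and wR²t.
G4: fails — aR²b but no w with a=w and bR²w.
Valid on: G2.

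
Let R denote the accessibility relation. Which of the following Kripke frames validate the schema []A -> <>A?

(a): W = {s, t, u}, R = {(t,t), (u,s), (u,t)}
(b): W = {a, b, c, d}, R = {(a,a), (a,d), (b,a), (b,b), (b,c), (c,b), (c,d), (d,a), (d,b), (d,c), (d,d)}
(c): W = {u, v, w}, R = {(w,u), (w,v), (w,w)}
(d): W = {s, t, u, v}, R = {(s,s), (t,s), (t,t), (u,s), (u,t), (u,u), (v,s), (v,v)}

(b), (d)

This is the axiom for seriality; its first-order frame correspondent is forall x exists y Rxy.
(a): fails — world s has no successor.
(b): holds.
(c): fails — world u has no successor.
(d): holds.
Valid on: (b), (d).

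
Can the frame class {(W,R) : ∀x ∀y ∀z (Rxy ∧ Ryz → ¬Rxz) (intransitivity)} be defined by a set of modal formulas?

No — not modally definable

Any modally definable frame class is closed under surjective bounded morphisms.
The 3-cycle (worlds w0,w1,w2 with w0→w1→w2→w0) is intransitive. Mapping every world to a single reflexive point • is a surjective bounded morphism; the reflexive point is not intransitive (R••∧R•• but R••).
So no modal formula (or set of formulas) defines exactly the intransitive frames.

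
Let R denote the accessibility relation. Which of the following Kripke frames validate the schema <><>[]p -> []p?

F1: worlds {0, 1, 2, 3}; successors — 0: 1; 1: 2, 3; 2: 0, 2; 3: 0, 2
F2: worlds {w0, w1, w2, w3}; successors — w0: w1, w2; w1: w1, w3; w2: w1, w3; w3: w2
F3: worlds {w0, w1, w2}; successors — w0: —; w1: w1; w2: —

Frame correspondent (Sahlqvist): forall x forall y forall z ((x R^2 y & xRz) -> exists w (yRw & z = w)) — i.e. a generalized confluence (Geach) condition.
F1: fails — 0R²2, 0R1 but no w with 2Rw and 1=w.
F2: fails — w0R²w1, w0Rw2 but no w with w1Rw and w2=w.
F3: ✓.

F3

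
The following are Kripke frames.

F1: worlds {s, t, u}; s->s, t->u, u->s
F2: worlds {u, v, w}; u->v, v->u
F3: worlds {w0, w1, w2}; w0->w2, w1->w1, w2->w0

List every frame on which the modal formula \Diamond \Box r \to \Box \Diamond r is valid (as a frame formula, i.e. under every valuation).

F1, F2, F3

The schema corresponds to convergence: \forall x \forall y \forall z (Rxy \wedge Rxz \to \exists w (Ryw \wedge Rzw)).
F1: ✓.
F2: ✓.
F3: ✓.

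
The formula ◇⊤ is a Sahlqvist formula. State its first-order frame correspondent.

seriality

◇⊤ holds at w iff w has a successor, so frame-validity of ◇⊤ is exactly seriality. Equivalently via □A → ◇A:
Suppose □A→◇A is valid. At any x set V(A)=W. Then □A at x, so ◇A at x, so x has a successor.
Conversely, any frame satisfying ∀x ∃y Rxy validates the schema.
Frame condition: ∀x ∃y Rxy.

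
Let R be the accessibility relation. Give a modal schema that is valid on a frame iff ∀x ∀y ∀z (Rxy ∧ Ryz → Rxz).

A defining formula is □q → □□q (the 4 axiom).
Suppose □q→□□q is valid. Take Rxy, Ryz and set V(q)={w : Rxw}. Then □q at x, so □□q at x, so □q at y, so q at z, i.e. Rxz.

□q → □□q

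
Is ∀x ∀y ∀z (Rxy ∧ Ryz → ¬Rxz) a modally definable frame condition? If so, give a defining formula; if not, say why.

No — not modally definable

Modal frame validity is preserved under surjective bounded morphisms.
The 3-cycle (worlds s,t,u with s→t→u→s) is intransitive. Mapping every world to a single reflexive point • is a surjective bounded morphism; the reflexive point is not intransitive (R••∧R•• but R••).
Hence intransitivity is not modally definable.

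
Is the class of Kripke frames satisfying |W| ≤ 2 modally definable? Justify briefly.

If a class were modally definable it would be closed under disjoint unions (Goldblatt–Thomason).
Any modal formula valid on each of 3 disjoint one-world frames is valid on their disjoint union (validity is preserved under disjoint unions). Each one-world frame has |W|=1≤2, but the union has |W|=3.
Hence having at most 2 worlds is not modally definable.

Not modally definable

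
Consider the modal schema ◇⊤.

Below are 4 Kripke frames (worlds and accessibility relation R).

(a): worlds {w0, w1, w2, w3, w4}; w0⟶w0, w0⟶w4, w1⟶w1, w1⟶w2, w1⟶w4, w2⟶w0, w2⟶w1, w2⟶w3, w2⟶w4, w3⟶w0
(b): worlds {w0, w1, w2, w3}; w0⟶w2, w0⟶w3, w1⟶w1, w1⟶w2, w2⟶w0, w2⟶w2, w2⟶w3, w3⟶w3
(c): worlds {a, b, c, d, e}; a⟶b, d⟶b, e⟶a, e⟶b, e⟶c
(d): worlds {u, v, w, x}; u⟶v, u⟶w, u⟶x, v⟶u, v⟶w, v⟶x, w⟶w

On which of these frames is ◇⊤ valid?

(b)

This is the axiom for seriality; its first-order frame correspondent is ∀x ∃y Rxy.
(a): fails — world w4 has no successor.
(b): ✓.
(c): fails — world b has no successor.
(d): fails — world x has no successor.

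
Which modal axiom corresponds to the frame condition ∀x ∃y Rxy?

□r → ◇r

A defining formula is □r → ◇r (the D axiom).
Suppose □r→◇r is valid. At any x set V(r)=W. Then □r at x, so ◇r at x, so x has a successor.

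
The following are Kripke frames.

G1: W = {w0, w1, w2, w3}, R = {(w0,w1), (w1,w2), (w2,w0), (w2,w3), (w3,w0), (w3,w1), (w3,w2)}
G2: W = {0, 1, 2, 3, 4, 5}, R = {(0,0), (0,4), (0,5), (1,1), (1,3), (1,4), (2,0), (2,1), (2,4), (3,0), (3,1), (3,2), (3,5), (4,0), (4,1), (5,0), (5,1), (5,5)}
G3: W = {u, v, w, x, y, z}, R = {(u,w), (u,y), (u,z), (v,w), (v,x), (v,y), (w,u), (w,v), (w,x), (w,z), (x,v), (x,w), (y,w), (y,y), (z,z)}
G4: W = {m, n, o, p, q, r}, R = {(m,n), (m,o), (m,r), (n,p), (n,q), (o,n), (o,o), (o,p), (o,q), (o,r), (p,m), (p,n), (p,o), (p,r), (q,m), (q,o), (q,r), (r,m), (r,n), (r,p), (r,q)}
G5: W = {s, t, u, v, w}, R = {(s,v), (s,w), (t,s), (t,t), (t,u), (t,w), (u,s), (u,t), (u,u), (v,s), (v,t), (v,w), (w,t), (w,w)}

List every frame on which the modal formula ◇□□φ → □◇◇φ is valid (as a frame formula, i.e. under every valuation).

This is the axiom for a generalized confluence (Geach) condition; its first-order frame correspondent is ∀x ∀y ∀z ((xRy ∧ xRz) → ∃w (yR²w ∧ zR²w)).
G1: fails — w3Rw0, w3Rw1 but no w with w0R²w and w1R²w.
G2: ✓.
G3: ✓.
G4: ✓.
G5: ✓.

G2, G3, G4, G5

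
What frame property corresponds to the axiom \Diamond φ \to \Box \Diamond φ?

Suppose ◇φ→□◇φ is valid. Take Rxy, Rxz and set V(φ)={y}. Then ◇φ at x, so □◇φ at x, so ◇φ at z, so some w with Rzw has φ; w=y, i.e. Rzy. By symmetry of the argument, Ryz.

the Euclidean property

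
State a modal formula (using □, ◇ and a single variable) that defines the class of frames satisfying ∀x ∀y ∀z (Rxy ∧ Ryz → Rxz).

This is transitivity; the standard corresponding axiom is 4: □s → □□s.
Suppose □s→□□s is valid. Take Rxy, Ryz and set V(s)={w : Rxw}. Then □s at x, so □□s at x, so □s at y, so s at z, i.e. Rxz.

□s → □□s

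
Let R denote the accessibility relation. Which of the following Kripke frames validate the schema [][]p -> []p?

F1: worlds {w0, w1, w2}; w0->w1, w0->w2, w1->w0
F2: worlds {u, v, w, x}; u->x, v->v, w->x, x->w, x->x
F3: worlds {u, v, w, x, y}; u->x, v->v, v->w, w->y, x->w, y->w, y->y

Frame correspondent (Sahlqvist): forall x forall y (Rxy -> exists z (Rxz & Rzy)) — i.e. density.
F1: fails — Rw0w1 but no z with Rw0z and Rzw1.
F2: satisfies the condition.
F3: fails — Rxw but no z with Rxz and Rzw.

F2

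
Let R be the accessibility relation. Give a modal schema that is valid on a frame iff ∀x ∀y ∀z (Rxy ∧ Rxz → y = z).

This is partial functionality; the standard corresponding axiom is CD: ◇ψ → □ψ.
Suppose ◇ψ→□ψ is valid. Take Rxy, Rxz and set V(ψ)={y}. Then ◇ψ at x, so □ψ at x, so ψ at z, i.e. z=y.

◇ψ → □ψ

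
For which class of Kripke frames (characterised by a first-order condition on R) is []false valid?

Emptiness of R

□⊥ is valid iff no world has any successor (otherwise □⊥ fails at any world with one).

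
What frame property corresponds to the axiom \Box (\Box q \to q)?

Suppose □(□q→q) is valid. Take Rxy and set V(q)={w : Ryw}. Then at y, □q holds; since □(□q→q) at x, □q→q at y, so q at y, i.e. Ryy.
Conversely, any frame satisfying \forall x \forall y (Rxy \to Ryy) validates the schema.
So the correspondent is shift-reflexivity.

shift-reflexivity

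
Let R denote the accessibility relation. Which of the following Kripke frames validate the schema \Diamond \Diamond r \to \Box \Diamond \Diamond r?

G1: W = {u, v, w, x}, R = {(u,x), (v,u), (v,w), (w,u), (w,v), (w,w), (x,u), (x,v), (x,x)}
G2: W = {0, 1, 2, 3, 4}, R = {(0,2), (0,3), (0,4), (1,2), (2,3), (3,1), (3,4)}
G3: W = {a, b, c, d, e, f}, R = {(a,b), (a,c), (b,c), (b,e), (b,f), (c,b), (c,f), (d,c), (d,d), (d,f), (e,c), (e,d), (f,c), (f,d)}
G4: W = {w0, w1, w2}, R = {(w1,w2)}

This is the axiom for a generalized confluence (Geach) condition; its first-order frame correspondent is \forall x \forall y \forall z ((x R^2 y \wedge xRz) \to \exists w (y = w \wedge z R^2 w)).
G1: fails — vR²w, vRu but no t with w=t and uR²t.
G2: fails — 0R²1, 0R3 but no w with 1=w and 3R²w.
G3: fails — aR²b, aRc but no w with b=w and cR²w.
G4: ✓.

G4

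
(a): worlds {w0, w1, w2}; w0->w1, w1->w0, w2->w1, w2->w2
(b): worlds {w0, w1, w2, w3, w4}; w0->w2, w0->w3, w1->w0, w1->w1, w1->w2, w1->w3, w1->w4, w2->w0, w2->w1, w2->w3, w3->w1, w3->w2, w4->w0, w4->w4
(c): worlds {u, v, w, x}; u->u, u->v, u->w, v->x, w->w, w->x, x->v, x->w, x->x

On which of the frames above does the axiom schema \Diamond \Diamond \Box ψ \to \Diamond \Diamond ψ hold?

(b), (c)

Frame correspondent (Sahlqvist): \forall x \forall y (x R^2 y \to \exists w (yRw \wedge x R^2 w)) — i.e. a generalized confluence (Geach) condition.
(a): fails — w0R²w0 but no w with w0Rw and w0R²w.
(b): holds.
(c): holds.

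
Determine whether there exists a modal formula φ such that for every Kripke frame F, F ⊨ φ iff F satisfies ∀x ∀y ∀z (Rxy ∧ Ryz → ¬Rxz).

Not modally definable

If a class were modally definable it would be closed under surjective bounded morphisms (Goldblatt–Thomason).
The 3-cycle (worlds s,t,u with s→t→u→s) is intransitive. Mapping every world to a single reflexive point • is a surjective bounded morphism; the reflexive point is not intransitive (R••∧R•• but R••).
So no modal formula (or set of formulas) defines exactly the intransitive frames.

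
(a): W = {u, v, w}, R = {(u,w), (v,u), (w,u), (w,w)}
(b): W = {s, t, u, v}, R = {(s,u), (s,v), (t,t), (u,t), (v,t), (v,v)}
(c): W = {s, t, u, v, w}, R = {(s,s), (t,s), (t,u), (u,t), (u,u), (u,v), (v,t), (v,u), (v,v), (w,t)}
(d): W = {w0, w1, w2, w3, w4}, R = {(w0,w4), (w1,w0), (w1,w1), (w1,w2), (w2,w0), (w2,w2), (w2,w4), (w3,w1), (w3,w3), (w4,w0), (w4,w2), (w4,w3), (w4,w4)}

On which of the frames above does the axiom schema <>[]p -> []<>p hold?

(a), (b)

This is the axiom for convergence; its first-order frame correspondent is forall x forall y forall z (Rxy & Rxz -> exists w (Ryw & Rzw)).
(a): ✓.
(b): ✓.
(c): fails — Rts and Rtu but s and u have no common successor.
(d): fails — Rw1w1 and Rw1w0 but w1 and w0 have no common successor.
Valid on: (a), (b).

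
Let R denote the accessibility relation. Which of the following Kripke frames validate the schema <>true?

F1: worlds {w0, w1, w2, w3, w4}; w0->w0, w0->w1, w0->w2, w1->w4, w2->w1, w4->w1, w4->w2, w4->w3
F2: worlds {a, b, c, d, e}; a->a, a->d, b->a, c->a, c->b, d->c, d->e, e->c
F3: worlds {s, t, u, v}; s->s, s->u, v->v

F2

This is the axiom for seriality; its first-order frame correspondent is forall x exists y Rxy.
F1: fails — world w3 has no successor.
F2: holds.
F3: fails — world t has no successor.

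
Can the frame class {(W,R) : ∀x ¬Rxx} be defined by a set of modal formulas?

Modal frame validity is preserved under surjective bounded morphisms.
The 3-cycle (worlds a,b,c with a→b→c→a) is irreflexive, and the map sending every world to a single reflexive point • is a surjective bounded morphism (forth: every edge maps to (•,•); back: every world has a successor). So any modal formula valid on the 3-cycle is also valid on the reflexive point, which is not irreflexive.
Hence irreflexivity is not modally definable.

Not modally definable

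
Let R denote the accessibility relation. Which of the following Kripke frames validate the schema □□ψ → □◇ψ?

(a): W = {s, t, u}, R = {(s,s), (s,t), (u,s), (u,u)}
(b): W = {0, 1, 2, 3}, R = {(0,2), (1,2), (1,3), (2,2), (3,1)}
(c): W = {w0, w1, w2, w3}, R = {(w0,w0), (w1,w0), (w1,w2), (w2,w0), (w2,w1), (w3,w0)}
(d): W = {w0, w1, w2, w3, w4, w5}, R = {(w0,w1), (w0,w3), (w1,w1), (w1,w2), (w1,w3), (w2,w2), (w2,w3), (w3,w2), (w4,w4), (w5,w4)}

(b), (c), (d)

Frame correspondent (Sahlqvist): ∀x ∀z (xRz → ∃w (xR²w ∧ zRw)) — i.e. a generalized confluence (Geach) condition.
(a): fails — sRt but no w with sR²w and tRw.
(b): ✓.
(c): ✓.
(d): ✓.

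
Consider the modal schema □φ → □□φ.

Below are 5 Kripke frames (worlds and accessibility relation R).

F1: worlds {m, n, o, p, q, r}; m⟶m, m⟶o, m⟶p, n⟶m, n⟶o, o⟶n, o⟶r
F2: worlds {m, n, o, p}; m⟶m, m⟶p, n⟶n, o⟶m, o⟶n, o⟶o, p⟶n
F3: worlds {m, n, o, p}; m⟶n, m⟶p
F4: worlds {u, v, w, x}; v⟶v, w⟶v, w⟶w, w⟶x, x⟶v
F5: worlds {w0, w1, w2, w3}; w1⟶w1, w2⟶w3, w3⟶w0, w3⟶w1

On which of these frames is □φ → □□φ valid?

This is the axiom for transitivity; its first-order frame correspondent is ∀x ∀y ∀z (Rxy ∧ Ryz → Rxz).
F1: fails — Ron and Rno but not Roo.
F2: fails — Rom and Rmp but not Rop.
F3: holds.
F4: holds.
F5: fails — Rw2w3 and Rw3w1 but not Rw2w1.

F3, F4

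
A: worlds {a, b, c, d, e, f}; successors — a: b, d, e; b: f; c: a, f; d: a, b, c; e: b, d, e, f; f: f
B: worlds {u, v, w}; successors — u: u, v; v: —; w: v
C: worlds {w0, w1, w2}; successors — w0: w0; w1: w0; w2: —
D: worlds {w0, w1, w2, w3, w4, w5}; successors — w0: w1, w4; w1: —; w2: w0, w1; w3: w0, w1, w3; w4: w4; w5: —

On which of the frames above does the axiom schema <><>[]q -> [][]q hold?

This is the axiom for a generalized confluence (Geach) condition; its first-order frame correspondent is forall x forall y forall z ((x R^2 y & x R^2 z) -> exists w (yRw & z = w)).
A: fails — aR²a, aR²a but no w with aRw and a=w.
B: fails — uR²v, uR²u but no t with vRt and u=t.
C: ✓.
D: fails — w2R²w1, w2R²w1 but no w with w1Rw and w1=w.

C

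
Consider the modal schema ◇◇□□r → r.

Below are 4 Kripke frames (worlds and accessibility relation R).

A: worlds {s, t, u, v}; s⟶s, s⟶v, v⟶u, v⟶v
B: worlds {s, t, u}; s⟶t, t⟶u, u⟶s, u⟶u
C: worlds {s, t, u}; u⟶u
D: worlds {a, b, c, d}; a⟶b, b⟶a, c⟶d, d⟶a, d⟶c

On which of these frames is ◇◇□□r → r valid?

This is the axiom for a generalized confluence (Geach) condition; its first-order frame correspondent is ∀x ∀y (xR²y → ∃w (yR²w ∧ x = w)).
A: fails — sR²u but no w with uR²w and s=w.
B: fails — tR²s but no w with sR²w and t=w.
C: condition met.
D: fails — cR²a but no w with aR²w and c=w.

C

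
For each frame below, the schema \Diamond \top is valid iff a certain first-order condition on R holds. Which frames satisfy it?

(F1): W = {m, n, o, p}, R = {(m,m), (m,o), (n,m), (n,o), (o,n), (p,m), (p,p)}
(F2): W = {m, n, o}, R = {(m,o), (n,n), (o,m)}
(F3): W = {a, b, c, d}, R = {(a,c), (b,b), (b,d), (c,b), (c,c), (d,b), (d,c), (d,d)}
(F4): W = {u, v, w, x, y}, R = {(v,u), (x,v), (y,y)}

Frame correspondent (Sahlqvist): \forall x \exists y Rxy — i.e. seriality.
(F1): condition met.
(F2): condition met.
(F3): condition met.
(F4): fails — world u has no successor.
Valid on: (F1), (F2), (F3).

(F1), (F2), (F3)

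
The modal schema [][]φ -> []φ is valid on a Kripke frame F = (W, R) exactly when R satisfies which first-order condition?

Density

Suppose □□φ→□φ is valid. Take Rxy and set V(φ)={w : xR²w}. Then □□φ at x, so □φ at x, so φ at y, i.e. ∃z(Rxz∧Rzy).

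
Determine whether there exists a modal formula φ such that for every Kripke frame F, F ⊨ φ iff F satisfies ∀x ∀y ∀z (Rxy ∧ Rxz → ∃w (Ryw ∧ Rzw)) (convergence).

Yes, by ◇□p → □◇p

Yes: it is convergence, defined by the .2 schema ◇□p → □◇p.
Suppose ◇□p→□◇p is valid. Take Rxy, Rxz and set V(p)={w : Ryw}. Then □p at y so ◇□p at x, so □◇p at x, so ◇p at z, giving w with Rzw and Ryw.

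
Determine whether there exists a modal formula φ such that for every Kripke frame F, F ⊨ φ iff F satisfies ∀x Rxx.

Definable; □q → q defines it

Yes: it is reflexivity, defined by the T schema □q → q.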